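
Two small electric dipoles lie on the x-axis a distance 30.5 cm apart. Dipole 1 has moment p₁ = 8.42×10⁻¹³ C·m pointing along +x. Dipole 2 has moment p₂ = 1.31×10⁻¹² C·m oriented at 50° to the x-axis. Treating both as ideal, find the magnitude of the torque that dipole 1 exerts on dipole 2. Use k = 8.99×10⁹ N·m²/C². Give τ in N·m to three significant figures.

τ ≈ 5.35×10⁻¹³ N·m

The second dipole sits on the axis of the first, so the field there is axial: E₁ = 2kp₁/r³ along +x.
E₁ = 2(8.99×10⁹)(8.42×10⁻¹³)/(0.305)³ = 0.5336 N/C.
Torque on the second dipole: τ = p₂ E₁ sinθ.
τ = (1.31×10⁻¹²)(0.5336)·sin50° = 5.355×10⁻¹³ N·m.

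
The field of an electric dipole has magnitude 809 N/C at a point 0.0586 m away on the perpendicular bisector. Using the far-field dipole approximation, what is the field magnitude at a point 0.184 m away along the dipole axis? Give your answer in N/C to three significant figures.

E ≈ 52.3 N/C

Dipole fields scale as 1/r³ in the far field.
The axial field is twice the equatorial field at the same r, so the geometry factor is 2/1.
E₂ = E₁ · (2/1) · (r₁/r₂)³ = 809 · 2 · (0.0586/0.184)³.
(r₁/r₂)³ = (0.3185)³ = 0.0323.
E₂ ≈ 52.27 N/C.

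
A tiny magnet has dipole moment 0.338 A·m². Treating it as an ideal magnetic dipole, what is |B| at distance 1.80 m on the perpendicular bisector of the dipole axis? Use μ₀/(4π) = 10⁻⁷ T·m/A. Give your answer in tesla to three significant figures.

B ≈ 5.80×10⁻⁹ T

In the equatorial plane B = (μ₀/4π)·m/r³ (half the axial value).
B = (10⁻⁷)·(0.338) / (1.80)³ = 5.796×10⁻⁹ T.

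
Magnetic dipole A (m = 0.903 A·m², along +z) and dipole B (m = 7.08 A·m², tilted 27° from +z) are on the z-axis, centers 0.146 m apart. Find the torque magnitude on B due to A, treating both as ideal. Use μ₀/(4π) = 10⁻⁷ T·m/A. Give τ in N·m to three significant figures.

Dipole B is on the axis of dipole A, so B₁ there is axial: B₁ = (μ₀/4π)·2m₁/r³ along +z.
B₁ = 2(10⁻⁷)(0.903)/(0.146)³ = 5.803×10⁻⁵ T.
τ = m₂ B₁ sinθ.
τ = (7.08)(5.803×10⁻⁵)·sin27° = 1.865×10⁻⁴ N·m.

τ ≈ 1.87×10⁻⁴ N·m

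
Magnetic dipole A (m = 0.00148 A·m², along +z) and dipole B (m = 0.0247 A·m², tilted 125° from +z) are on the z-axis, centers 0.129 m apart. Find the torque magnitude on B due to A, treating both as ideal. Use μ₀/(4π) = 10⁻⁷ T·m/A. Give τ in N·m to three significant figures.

Dipole B is on the axis of dipole A, so B₁ there is axial: B₁ = (μ₀/4π)·2m₁/r³ along +z.
B₁ = 2(10⁻⁷)(0.00148)/(0.129)³ = 1.379×10⁻⁷ T.
τ = m₂ B₁ sinθ.
τ = (0.0247)(1.379×10⁻⁷)·sin125° = 2.790×10⁻⁹ N·m.

τ ≈ 2.79×10⁻⁹ N·m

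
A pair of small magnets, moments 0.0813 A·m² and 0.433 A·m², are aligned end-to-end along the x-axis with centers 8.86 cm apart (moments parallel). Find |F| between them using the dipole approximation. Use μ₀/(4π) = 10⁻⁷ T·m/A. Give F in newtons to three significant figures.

F ≈ 3.43×10⁻⁴ N

On-axis B of dipole 1: B = (μ₀/4π)·2m₁/r³. Force on dipole 2: F = m₂·dB/dr.
dB/dr = −(μ₀/4π)·6m₁/r⁴, so |F| = (μ₀/4π)·6m₁m₂/r⁴.
F = 6(10⁻⁷)(0.0813)(0.433)/(0.0886)⁴ = 3.428×10⁻⁴ N.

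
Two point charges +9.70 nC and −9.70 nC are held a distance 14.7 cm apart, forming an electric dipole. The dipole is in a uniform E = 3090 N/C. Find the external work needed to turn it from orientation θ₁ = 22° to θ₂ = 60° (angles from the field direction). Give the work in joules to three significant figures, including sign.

W ≈ 1.88×10⁻⁶ J

Dipole moment p = qd = (9.70×10⁻⁹ C)(0.147 m) = 1.426×10⁻⁹ C·m.
W_ext = ΔU = U(θ₂) − U(θ₁) = −pE cosθ₂ − (−pE cosθ₁) = pE(cosθ₁ − cosθ₂).
W = (1.426×10⁻⁹)(3090)·(cos22° − cos60°) = (4.406×10⁻⁶)·(+0.4272) = 1.882×10⁻⁶ J.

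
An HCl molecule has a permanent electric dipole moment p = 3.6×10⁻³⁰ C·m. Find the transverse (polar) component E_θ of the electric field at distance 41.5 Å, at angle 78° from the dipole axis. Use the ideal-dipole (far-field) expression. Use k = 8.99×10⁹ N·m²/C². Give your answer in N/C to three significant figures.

For a dipole, E_θ = (kp sinθ)/r³.
kp/r³ = (8.99×10⁹)(3.60×10⁻³⁰)/(4.15×10⁻⁹)³ = 4.528×10⁵ N/C.
E_θ = 4.528×10⁵·sin78° = 4.429×10⁵ N/C.

E_θ ≈ 4.43×10⁵ N/C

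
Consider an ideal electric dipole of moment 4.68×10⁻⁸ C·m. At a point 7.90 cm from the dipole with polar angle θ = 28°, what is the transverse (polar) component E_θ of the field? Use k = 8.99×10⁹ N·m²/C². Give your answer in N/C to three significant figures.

E_θ ≈ 4.01×10⁵ N/C

For a dipole, E_θ = (kp sinθ)/r³.
kp/r³ = (8.99×10⁹)(4.68×10⁻⁸)/(0.0790)³ = 8.533×10⁵ N/C.
E_θ = 8.533×10⁵·sin28° = 4.006×10⁵ N/C.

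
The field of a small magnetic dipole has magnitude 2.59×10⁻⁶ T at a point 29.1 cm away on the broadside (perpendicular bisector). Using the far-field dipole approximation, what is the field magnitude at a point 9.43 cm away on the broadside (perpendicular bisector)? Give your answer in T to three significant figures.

B ≈ 7.61×10⁻⁵ T

Dipole fields scale as 1/r³ in the far field; the geometry is the same at both points.
B₂ = B₁ · (r₁/r₂)³ = 2.59×10⁻⁶ · (29.1/9.43)³.
(r₁/r₂)³ = (3.086)³ = 29.39.
B₂ ≈ 7.611×10⁻⁵ T.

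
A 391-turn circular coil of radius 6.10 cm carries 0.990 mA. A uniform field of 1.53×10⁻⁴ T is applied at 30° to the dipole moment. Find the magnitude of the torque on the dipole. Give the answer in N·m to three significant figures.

m = NIA = NIπa² = 391·(9.90×10⁻⁴)·π·(0.0610)² = 0.004525 A·m².
Torque on a magnetic dipole: τ = mB sinθ.
τ = (0.004525)(1.53×10⁻⁴)·sin30° = 3.462×10⁻⁷ N·m.

τ ≈ 3.46×10⁻⁷ N·m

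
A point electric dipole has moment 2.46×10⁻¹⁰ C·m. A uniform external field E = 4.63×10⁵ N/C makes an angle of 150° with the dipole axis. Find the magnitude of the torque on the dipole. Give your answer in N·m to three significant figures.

τ ≈ 5.69×10⁻⁵ N·m

Torque on an electric dipole: τ = pE sinθ.
τ = (2.46×10⁻¹⁰)(4.63×10⁵)·sin150° = 5.695×10⁻⁵ N·m.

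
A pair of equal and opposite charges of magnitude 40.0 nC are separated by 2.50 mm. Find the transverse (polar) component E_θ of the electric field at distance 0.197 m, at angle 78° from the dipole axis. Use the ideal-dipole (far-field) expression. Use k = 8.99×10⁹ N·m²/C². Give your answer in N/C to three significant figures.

E_θ ≈ 115 N/C

Dipole moment p = qd = (4.00×10⁻⁸ C)(0.00250 m) = 1.00×10⁻¹⁰ C·m.
For a dipole, E_θ = (kp sinθ)/r³.
kp/r³ = (8.99×10⁹)(1.00×10⁻¹⁰)/(0.197)³ = 117.6 N/C.
E_θ = 117.6·sin78° = 115.0 N/C.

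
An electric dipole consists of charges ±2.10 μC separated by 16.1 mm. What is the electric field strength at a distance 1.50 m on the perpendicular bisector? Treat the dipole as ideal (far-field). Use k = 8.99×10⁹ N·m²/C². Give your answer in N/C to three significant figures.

Dipole moment p = qd = (2.10×10⁻⁶ C)(0.0161 m) = 3.381×10⁻⁸ C·m.
On the perpendicular bisector E = kp/r³ (half the axial value at the same distance).
E = (8.99×10⁹)(3.381×10⁻⁸) / (1.50)³ = 90.06 N/C.

E ≈ 90.1 N/C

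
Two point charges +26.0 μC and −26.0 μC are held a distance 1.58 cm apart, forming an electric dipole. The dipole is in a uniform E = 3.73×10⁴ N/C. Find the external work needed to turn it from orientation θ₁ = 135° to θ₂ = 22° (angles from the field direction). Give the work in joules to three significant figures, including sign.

W ≈ -0.0250 J

Dipole moment p = qd = (2.60×10⁻⁵ C)(0.0158 m) = 4.108×10⁻⁷ C·m.
W_ext = ΔU = U(θ₂) − U(θ₁) = −pE cosθ₂ − (−pE cosθ₁) = pE(cosθ₁ − cosθ₂).
W = (4.108×10⁻⁷)(3.73×10⁴)·(cos135° − cos22°) = (0.01532)·(-1.6343) = -0.02504 J.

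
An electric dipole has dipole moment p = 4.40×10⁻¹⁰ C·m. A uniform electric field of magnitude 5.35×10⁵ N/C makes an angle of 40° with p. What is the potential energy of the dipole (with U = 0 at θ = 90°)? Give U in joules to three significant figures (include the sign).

U = −p·E = −pE cosθ.
U = −(4.40×10⁻¹⁰)(5.35×10⁵)·cos40° = -1.803×10⁻⁴ J.

U ≈ -1.80×10⁻⁴ J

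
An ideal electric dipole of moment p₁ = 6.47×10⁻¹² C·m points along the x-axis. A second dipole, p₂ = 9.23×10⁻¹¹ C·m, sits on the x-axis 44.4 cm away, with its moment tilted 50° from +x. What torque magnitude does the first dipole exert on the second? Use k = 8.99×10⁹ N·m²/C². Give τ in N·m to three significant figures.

The second dipole sits on the axis of the first, so the field there is axial: E₁ = 2kp₁/r³ along +x.
E₁ = 2(8.99×10⁹)(6.47×10⁻¹²)/(0.444)³ = 1.329 N/C.
Torque on the second dipole: τ = p₂ E₁ sinθ.
τ = (9.23×10⁻¹¹)(1.329)·sin50° = 9.397×10⁻¹¹ N·m.

τ ≈ 9.40×10⁻¹¹ N·m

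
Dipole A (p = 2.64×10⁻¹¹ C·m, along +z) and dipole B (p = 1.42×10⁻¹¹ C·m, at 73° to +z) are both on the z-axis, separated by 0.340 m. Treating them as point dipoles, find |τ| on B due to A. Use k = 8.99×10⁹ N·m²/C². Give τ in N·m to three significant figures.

τ ≈ 1.64×10⁻¹⁰ N·m

The second dipole sits on the axis of the first, so the field there is axial: E₁ = 2kp₁/r³ along +z.
E₁ = 2(8.99×10⁹)(2.64×10⁻¹¹)/(0.340)³ = 12.08 N/C.
Torque on the second dipole: τ = p₂ E₁ sinθ.
τ = (1.42×10⁻¹¹)(12.08)·sin73° = 1.640×10⁻¹⁰ N·m.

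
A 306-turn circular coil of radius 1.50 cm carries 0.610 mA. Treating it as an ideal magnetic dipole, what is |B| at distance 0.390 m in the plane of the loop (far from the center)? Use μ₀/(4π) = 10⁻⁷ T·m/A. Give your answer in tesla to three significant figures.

m = NIA = NIπa² = 306·(6.10×10⁻⁴)·π·(0.0150)² = 1.319×10⁻⁴ A·m².
In the equatorial plane B = (μ₀/4π)·m/r³ (half the axial value).
B = (10⁻⁷)·(1.319×10⁻⁴) / (0.390)³ = 2.224×10⁻¹⁰ T.

B ≈ 2.22×10⁻¹⁰ T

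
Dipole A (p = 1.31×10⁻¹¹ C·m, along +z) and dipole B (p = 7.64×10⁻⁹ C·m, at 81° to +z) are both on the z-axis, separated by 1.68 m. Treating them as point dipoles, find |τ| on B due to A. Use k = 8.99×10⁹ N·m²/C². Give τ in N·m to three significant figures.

τ ≈ 3.75×10⁻¹⁰ N·m

The second dipole sits on the axis of the first, so the field there is axial: E₁ = 2kp₁/r³ along +z.
E₁ = 2(8.99×10⁹)(1.31×10⁻¹¹)/(1.68)³ = 0.04967 N/C.
Torque on the second dipole: τ = p₂ E₁ sinθ.
τ = (7.64×10⁻⁹)(0.04967)·sin81° = 3.748×10⁻¹⁰ N·m.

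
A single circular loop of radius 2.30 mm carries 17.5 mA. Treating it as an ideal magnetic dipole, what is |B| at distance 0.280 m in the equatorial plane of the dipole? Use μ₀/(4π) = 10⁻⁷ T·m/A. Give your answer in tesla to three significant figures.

B ≈ 1.32×10⁻¹² T

Magnetic moment m = IA = Iπa² = (0.0175)·π·(0.00230)² = 2.908×10⁻⁷ A·m².
In the equatorial plane B = (μ₀/4π)·m/r³ (half the axial value).
B = (10⁻⁷)·(2.908×10⁻⁷) / (0.280)³ = 1.325×10⁻¹² T.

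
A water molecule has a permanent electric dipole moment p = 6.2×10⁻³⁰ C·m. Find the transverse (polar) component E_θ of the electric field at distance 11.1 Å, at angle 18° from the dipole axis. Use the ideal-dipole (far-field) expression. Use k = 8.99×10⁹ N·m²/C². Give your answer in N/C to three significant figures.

For a dipole, E_θ = (kp sinθ)/r³.
kp/r³ = (8.99×10⁹)(6.20×10⁻³⁰)/(1.11×10⁻⁹)³ = 4.076×10⁷ N/C.
E_θ = 4.076×10⁷·sin18° = 1.259×10⁷ N/C.

E_θ ≈ 1.26×10⁷ N/C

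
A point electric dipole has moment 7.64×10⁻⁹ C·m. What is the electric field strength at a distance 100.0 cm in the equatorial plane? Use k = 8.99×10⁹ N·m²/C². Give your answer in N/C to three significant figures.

In the equatorial plane E = kp/r³.
E = (8.99×10⁹)(7.64×10⁻⁹) / (1.00)³ = 68.68 N/C.

E ≈ 68.7 N/C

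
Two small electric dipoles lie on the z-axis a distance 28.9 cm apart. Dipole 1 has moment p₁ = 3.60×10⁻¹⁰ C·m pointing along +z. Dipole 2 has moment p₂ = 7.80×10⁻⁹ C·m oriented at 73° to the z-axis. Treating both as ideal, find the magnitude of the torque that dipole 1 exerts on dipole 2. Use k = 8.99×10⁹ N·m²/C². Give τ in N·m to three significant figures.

The second dipole sits on the axis of the first, so the field there is axial: E₁ = 2kp₁/r³ along +z.
E₁ = 2(8.99×10⁹)(3.60×10⁻¹⁰)/(0.289)³ = 268.2 N/C.
Torque on the second dipole: τ = p₂ E₁ sinθ.
τ = (7.80×10⁻⁹)(268.2)·sin73° = 2.000×10⁻⁶ N·m.

τ ≈ 2.00×10⁻⁶ N·m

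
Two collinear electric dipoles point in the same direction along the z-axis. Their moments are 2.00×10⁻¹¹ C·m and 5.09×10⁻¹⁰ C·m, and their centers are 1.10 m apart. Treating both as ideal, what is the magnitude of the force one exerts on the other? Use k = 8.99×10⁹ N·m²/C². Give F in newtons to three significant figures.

On-axis field of dipole 1 at distance r: E = 2kp₁/r³. Force on dipole 2 is F = p₂·dE/dr (gradient along axis).
dE/dr = −6kp₁/r⁴, so |F| = 6kp₁p₂/r⁴ (attractive for aligned moments).
F = 6(8.99×10⁹)(2.00×10⁻¹¹)(5.09×10⁻¹⁰)/(1.10)⁴ = 3.750×10⁻¹⁰ N.

F ≈ 3.75×10⁻¹⁰ N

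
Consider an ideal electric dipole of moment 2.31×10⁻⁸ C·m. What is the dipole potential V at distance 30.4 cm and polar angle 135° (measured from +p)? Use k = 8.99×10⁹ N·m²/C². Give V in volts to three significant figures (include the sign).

V ≈ -1590 V

The dipole potential is V = kp cosθ / r².
V = (8.99×10⁹)(2.31×10⁻⁸)·cos135° / (0.304)² = -1589 V.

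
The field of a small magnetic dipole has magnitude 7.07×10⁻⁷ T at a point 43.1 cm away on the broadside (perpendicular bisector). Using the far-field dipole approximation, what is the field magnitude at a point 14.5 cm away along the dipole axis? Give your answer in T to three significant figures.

Dipole fields scale as 1/r³ in the far field.
The axial field is twice the equatorial field at the same r, so the geometry factor is 2/1.
B₂ = B₁ · (2/1) · (r₁/r₂)³ = 7.07×10⁻⁷ · 2 · (43.1/14.5)³.
(r₁/r₂)³ = (2.972)³ = 26.26.
B₂ ≈ 3.713×10⁻⁵ T.

B ≈ 3.71×10⁻⁵ T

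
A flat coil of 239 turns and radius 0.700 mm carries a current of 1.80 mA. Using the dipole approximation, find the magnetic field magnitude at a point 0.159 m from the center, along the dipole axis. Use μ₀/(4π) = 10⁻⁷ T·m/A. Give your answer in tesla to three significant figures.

m = NIA = NIπa² = 239·(0.00180)·π·(7.00×10⁻⁴)² = 6.622×10⁻⁷ A·m².
On axis B = (μ₀/4π)·2m/r³.
B = 2·(10⁻⁷)·(6.622×10⁻⁷) / (0.159)³ = 3.295×10⁻¹¹ T.

B ≈ 3.29×10⁻¹¹ T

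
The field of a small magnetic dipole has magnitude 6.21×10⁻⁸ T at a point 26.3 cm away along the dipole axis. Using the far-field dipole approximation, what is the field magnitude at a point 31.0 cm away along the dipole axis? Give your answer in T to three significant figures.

Dipole fields scale as 1/r³ in the far field; the geometry is the same at both points.
B₂ = B₁ · (r₁/r₂)³ = 6.21×10⁻⁸ · (26.3/31.0)³.
(r₁/r₂)³ = (0.8484)³ = 0.6106.
B₂ ≈ 3.792×10⁻⁸ T.

B ≈ 3.79×10⁻⁸ T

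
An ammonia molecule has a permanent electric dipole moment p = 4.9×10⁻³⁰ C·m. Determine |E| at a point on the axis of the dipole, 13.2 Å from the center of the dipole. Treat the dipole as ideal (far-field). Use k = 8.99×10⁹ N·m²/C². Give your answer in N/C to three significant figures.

E ≈ 3.83×10⁷ N/C

On the dipole axis E = 2kp/r³.
E = 2·(8.99×10⁹)(4.90×10⁻³⁰) / (1.32×10⁻⁹)³ = 3.831×10⁷ N/C.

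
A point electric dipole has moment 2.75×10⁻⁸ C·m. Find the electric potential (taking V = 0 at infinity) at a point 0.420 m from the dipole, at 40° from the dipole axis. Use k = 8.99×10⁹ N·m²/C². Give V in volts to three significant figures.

V ≈ 1070 V

The dipole potential is V = kp cosθ / r².
V = (8.99×10⁹)(2.75×10⁻⁸)·cos40° / (0.420)² = 1074 V.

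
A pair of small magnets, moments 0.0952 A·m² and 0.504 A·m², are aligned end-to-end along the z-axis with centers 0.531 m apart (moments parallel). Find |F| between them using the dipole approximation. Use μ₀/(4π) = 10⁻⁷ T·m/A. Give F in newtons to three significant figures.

F ≈ 3.62×10⁻⁷ N

On-axis B of dipole 1: B = (μ₀/4π)·2m₁/r³. Force on dipole 2: F = m₂·dB/dr.
dB/dr = −(μ₀/4π)·6m₁/r⁴, so |F| = (μ₀/4π)·6m₁m₂/r⁴.
F = 6(10⁻⁷)(0.0952)(0.504)/(0.531)⁴ = 3.621×10⁻⁷ N.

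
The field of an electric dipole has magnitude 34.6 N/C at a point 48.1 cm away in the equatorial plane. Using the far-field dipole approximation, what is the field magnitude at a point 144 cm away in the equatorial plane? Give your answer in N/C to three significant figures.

Dipole fields scale as 1/r³ in the far field; the geometry is the same at both points.
E₂ = E₁ · (r₁/r₂)³ = 34.6 · (48.1/144)³.
(r₁/r₂)³ = (0.334)³ = 0.03727.
E₂ ≈ 1.290 N/C.

E ≈ 1.29 N/C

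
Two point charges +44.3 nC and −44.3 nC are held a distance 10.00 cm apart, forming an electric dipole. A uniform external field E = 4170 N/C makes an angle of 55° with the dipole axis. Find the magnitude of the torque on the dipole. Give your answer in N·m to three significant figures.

τ ≈ 1.51×10⁻⁵ N·m

Dipole moment p = qd = (4.43×10⁻⁸ C)(0.100 m) = 4.43×10⁻⁹ C·m.
Torque on an electric dipole: τ = pE sinθ.
τ = (4.43×10⁻⁹)(4170)·sin55° = 1.513×10⁻⁵ N·m.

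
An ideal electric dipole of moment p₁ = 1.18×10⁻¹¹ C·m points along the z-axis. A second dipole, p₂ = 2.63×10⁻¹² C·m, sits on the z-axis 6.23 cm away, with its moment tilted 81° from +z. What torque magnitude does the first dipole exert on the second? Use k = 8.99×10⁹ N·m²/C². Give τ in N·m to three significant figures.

τ ≈ 2.28×10⁻⁹ N·m

The second dipole sits on the axis of the first, so the field there is axial: E₁ = 2kp₁/r³ along +z.
E₁ = 2(8.99×10⁹)(1.18×10⁻¹¹)/(0.0623)³ = 877.4 N/C.
Torque on the second dipole: τ = p₂ E₁ sinθ.
τ = (2.63×10⁻¹²)(877.4)·sin81° = 2.279×10⁻⁹ N·m.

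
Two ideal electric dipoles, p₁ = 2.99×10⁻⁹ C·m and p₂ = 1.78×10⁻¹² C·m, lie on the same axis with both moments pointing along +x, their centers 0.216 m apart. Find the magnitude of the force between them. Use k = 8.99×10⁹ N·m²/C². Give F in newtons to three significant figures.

F ≈ 1.32×10⁻⁷ N

On-axis field of dipole 1 at distance r: E = 2kp₁/r³. Force on dipole 2 is F = p₂·dE/dr (gradient along axis).
dE/dr = −6kp₁/r⁴, so |F| = 6kp₁p₂/r⁴ (attractive for aligned moments).
F = 6(8.99×10⁹)(2.99×10⁻⁹)(1.78×10⁻¹²)/(0.216)⁴ = 1.319×10⁻⁷ N.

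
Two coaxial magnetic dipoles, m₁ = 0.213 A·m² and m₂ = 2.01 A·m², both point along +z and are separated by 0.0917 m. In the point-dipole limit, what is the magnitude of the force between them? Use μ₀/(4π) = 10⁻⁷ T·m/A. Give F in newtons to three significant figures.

F ≈ 0.00363 N

On-axis B of dipole 1: B = (μ₀/4π)·2m₁/r³. Force on dipole 2: F = m₂·dB/dr.
dB/dr = −(μ₀/4π)·6m₁/r⁴, so |F| = (μ₀/4π)·6m₁m₂/r⁴.
F = 6(10⁻⁷)(0.213)(2.01)/(0.0917)⁴ = 0.003633 N.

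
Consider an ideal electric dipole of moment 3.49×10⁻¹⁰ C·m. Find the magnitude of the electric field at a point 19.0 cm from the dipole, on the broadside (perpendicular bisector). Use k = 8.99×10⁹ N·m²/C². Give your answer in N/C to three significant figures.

On the perpendicular bisector E = kp/r³ (half the axial value at the same distance).
E = (8.99×10⁹)(3.49×10⁻¹⁰) / (0.190)³ = 457.4 N/C.

E ≈ 457 N/C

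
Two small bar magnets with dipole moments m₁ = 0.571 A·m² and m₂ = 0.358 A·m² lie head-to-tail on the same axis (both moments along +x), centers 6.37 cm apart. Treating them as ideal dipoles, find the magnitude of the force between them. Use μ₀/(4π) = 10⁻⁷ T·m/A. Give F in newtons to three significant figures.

F ≈ 0.00745 N

On-axis B of dipole 1: B = (μ₀/4π)·2m₁/r³. Force on dipole 2: F = m₂·dB/dr.
dB/dr = −(μ₀/4π)·6m₁/r⁴, so |F| = (μ₀/4π)·6m₁m₂/r⁴.
F = 6(10⁻⁷)(0.571)(0.358)/(0.0637)⁴ = 0.007449 N.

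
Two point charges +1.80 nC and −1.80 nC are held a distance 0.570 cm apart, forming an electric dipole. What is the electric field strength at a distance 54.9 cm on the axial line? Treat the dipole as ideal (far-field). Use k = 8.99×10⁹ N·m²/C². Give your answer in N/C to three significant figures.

E ≈ 1.11 N/C

Dipole moment p = qd = (1.80×10⁻⁹ C)(0.00570 m) = 1.026×10⁻¹¹ C·m.
On the dipole axis E = 2kp/r³.
E = 2·(8.99×10⁹)(1.026×10⁻¹¹) / (0.549)³ = 1.115 N/C.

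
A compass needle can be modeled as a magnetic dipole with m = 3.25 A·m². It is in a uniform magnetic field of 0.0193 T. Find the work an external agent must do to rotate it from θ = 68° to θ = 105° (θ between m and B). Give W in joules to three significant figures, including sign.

W_ext = ΔU = −mB cosθ₂ + mB cosθ₁ = mB(cosθ₁ − cosθ₂).
W = (3.25)(0.0193)·(cos68° − cos105°) = (0.06272)·(+0.6334) = 0.03973 J.

W ≈ 0.0397 J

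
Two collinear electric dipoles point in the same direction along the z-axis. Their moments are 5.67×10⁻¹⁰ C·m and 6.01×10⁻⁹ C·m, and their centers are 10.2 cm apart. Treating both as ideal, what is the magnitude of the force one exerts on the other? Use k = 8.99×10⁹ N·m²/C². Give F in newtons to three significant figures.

F ≈ 0.00170 N

On-axis field of dipole 1 at distance r: E = 2kp₁/r³. Force on dipole 2 is F = p₂·dE/dr (gradient along axis).
dE/dr = −6kp₁/r⁴, so |F| = 6kp₁p₂/r⁴ (attractive for aligned moments).
F = 6(8.99×10⁹)(5.67×10⁻¹⁰)(6.01×10⁻⁹)/(0.102)⁴ = 0.001698 N.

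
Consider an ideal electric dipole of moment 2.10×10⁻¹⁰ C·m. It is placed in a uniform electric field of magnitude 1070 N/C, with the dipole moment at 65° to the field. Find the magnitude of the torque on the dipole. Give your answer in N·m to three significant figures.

τ ≈ 2.04×10⁻⁷ N·m

Torque on an electric dipole: τ = pE sinθ.
τ = (2.10×10⁻¹⁰)(1070)·sin65° = 2.036×10⁻⁷ N·m.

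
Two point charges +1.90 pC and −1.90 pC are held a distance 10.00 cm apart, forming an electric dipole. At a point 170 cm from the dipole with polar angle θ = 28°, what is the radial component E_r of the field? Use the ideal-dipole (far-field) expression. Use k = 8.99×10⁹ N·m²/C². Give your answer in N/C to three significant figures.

Dipole moment p = qd = (1.90×10⁻¹² C)(0.100 m) = 1.90×10⁻¹³ C·m.
For a dipole, E_r = (2kp cosθ)/r³.
kp/r³ = (8.99×10⁹)(1.90×10⁻¹³)/(1.70)³ = 3.477×10⁻⁴ N/C.
E_r = 2·3.477×10⁻⁴·cos28° = 6.139×10⁻⁴ N/C.

E_r ≈ 6.14×10⁻⁴ N/C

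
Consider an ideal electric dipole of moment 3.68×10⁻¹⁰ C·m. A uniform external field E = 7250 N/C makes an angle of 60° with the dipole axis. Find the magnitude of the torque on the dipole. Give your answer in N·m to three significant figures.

Torque on an electric dipole: τ = pE sinθ.
τ = (3.68×10⁻¹⁰)(7250)·sin60° = 2.311×10⁻⁶ N·m.

τ ≈ 2.31×10⁻⁶ N·m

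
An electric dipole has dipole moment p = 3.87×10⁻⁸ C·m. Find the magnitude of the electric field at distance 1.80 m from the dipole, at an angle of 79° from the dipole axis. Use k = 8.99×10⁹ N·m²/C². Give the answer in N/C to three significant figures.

At angle θ the dipole field magnitude is E = (kp/r³)·√(1 + 3cos²θ).
kp/r³ = (8.99×10⁹)(3.87×10⁻⁸) / (1.80)³ = 59.66 N/C.
√(1 + 3cos²79°) = √(1 + 3·0.0364) = √1.1092 ≈ 1.0532.
E ≈ 59.66 × 1.053 = 62.83 N/C.

E ≈ 62.8 N/C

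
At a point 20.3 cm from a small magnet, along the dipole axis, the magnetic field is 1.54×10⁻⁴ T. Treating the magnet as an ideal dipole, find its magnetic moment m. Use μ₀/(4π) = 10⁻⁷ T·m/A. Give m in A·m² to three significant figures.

On axis B = (μ₀/4π)·2m/r³, so m = Br³·4π/(μ₀·2).
m = (1.54×10⁻⁴)·(0.203)³ / (2·10⁻⁷) = 6.441 A·m².

m ≈ 6.44 A·m²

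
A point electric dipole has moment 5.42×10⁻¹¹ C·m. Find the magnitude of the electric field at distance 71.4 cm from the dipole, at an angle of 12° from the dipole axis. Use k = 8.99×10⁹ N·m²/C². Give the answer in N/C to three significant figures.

At angle θ the dipole field magnitude is E = (kp/r³)·√(1 + 3cos²θ).
kp/r³ = (8.99×10⁹)(5.42×10⁻¹¹) / (0.714)³ = 1.339 N/C.
√(1 + 3cos²12°) = √(1 + 3·0.9568) = √3.8703 ≈ 1.9673.
E ≈ 1.339 × 1.967 = 2.634 N/C.

E ≈ 2.63 N/C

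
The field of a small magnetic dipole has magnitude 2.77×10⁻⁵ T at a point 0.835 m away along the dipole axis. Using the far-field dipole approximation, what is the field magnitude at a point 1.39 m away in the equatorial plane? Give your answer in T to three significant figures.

B ≈ 3.00×10⁻⁶ T

Dipole fields scale as 1/r³ in the far field.
The axial field is twice the equatorial field at the same r, so the geometry factor is 1/2.
B₂ = B₁ · (1/2) · (r₁/r₂)³ = 2.77×10⁻⁵ · 0.5 · (0.835/1.39)³.
(r₁/r₂)³ = (0.6007)³ = 0.2168.
B₂ ≈ 3.002×10⁻⁶ T.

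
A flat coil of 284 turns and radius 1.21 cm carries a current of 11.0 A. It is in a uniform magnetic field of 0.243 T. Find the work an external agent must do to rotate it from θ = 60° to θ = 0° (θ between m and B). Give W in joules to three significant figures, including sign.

m = NIA = NIπa² = 284·(11.0)·π·(0.0121)² = 1.437 A·m².
W_ext = ΔU = −mB cosθ₂ + mB cosθ₁ = mB(cosθ₁ − cosθ₂).
W = (1.437)(0.243)·(cos60° − cos0°) = (0.3492)·(-0.5000) = -0.1746 J.

W ≈ -0.175 J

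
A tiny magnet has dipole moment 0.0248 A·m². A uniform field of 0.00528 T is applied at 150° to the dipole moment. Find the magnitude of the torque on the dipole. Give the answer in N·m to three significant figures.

Torque on a magnetic dipole: τ = mB sinθ.
τ = (0.0248)(0.00528)·sin150° = 6.547×10⁻⁵ N·m.

τ ≈ 6.55×10⁻⁵ N·m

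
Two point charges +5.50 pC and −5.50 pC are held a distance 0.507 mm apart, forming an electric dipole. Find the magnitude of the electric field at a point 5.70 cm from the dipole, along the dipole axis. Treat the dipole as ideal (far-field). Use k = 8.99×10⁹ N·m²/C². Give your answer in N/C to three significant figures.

E ≈ 0.271 N/C

Dipole moment p = qd = (5.50×10⁻¹² C)(5.07×10⁻⁴ m) = 2.789×10⁻¹⁵ C·m.
On the dipole axis E = 2kp/r³.
E = 2·(8.99×10⁹)(2.789×10⁻¹⁵) / (0.0570)³ = 0.2708 N/C.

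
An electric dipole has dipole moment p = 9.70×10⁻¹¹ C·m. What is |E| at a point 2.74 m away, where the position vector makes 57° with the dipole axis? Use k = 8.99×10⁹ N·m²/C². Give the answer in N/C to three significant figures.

E ≈ 0.0583 N/C

At angle θ the dipole field magnitude is E = (kp/r³)·√(1 + 3cos²θ).
kp/r³ = (8.99×10⁹)(9.70×10⁻¹¹) / (2.74)³ = 0.04239 N/C.
√(1 + 3cos²57°) = √(1 + 3·0.2966) = √1.8899 ≈ 1.3747.
E ≈ 0.04239 × 1.375 = 0.05828 N/C.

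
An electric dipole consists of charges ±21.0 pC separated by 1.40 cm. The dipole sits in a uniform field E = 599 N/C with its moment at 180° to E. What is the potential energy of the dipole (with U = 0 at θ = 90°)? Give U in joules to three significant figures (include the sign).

U ≈ 1.76×10⁻¹⁰ J

Dipole moment p = qd = (2.10×10⁻¹¹ C)(0.0140 m) = 2.94×10⁻¹³ C·m.
U = −p·E = −pE cosθ.
U = −(2.94×10⁻¹³)(599)·cos180° = 1.761×10⁻¹⁰ J.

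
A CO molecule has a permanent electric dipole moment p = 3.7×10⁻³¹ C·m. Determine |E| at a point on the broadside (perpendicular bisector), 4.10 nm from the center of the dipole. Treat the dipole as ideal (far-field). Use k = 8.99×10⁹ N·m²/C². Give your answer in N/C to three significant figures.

E ≈ 4.83×10⁴ N/C

On the perpendicular bisector E = kp/r³ (half the axial value at the same distance).
E = (8.99×10⁹)(3.70×10⁻³¹) / (4.10×10⁻⁹)³ = 4.826×10⁴ N/C.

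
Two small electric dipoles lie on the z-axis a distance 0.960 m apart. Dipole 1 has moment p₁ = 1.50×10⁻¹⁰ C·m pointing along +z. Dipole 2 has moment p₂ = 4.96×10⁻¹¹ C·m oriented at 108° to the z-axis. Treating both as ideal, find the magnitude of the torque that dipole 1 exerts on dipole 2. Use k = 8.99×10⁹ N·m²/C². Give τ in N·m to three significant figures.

τ ≈ 1.44×10⁻¹⁰ N·m

The second dipole sits on the axis of the first, so the field there is axial: E₁ = 2kp₁/r³ along +z.
E₁ = 2(8.99×10⁹)(1.50×10⁻¹⁰)/(0.960)³ = 3.048 N/C.
Torque on the second dipole: τ = p₂ E₁ sinθ.
τ = (4.96×10⁻¹¹)(3.048)·sin108° = 1.438×10⁻¹⁰ N·m.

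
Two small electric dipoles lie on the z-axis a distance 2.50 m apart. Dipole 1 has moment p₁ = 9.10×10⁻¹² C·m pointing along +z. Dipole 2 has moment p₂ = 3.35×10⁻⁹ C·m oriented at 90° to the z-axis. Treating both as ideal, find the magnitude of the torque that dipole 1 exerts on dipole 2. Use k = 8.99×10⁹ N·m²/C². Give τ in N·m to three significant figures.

τ ≈ 3.51×10⁻¹¹ N·m

The second dipole sits on the axis of the first, so the field there is axial: E₁ = 2kp₁/r³ along +z.
E₁ = 2(8.99×10⁹)(9.10×10⁻¹²)/(2.50)³ = 0.01047 N/C.
Torque on the second dipole: τ = p₂ E₁ sinθ.
τ = (3.35×10⁻⁹)(0.01047)·sin90° = 3.508×10⁻¹¹ N·m.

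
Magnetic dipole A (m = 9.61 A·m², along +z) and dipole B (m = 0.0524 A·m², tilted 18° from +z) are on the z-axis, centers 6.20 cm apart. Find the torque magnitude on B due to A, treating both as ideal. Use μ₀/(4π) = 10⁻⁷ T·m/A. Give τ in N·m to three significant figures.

τ ≈ 1.31×10⁻⁴ N·m

Dipole B is on the axis of dipole A, so B₁ there is axial: B₁ = (μ₀/4π)·2m₁/r³ along +z.
B₁ = 2(10⁻⁷)(9.61)/(0.0620)³ = 0.008065 T.
τ = m₂ B₁ sinθ.
τ = (0.0524)(0.008065)·sin18° = 1.306×10⁻⁴ N·m.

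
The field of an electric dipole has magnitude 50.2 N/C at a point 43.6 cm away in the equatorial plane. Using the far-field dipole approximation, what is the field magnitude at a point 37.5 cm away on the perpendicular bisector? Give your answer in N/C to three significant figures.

Dipole fields scale as 1/r³ in the far field; the geometry is the same at both points.
E₂ = E₁ · (r₁/r₂)³ = 50.2 · (43.6/37.5)³.
(r₁/r₂)³ = (1.163)³ = 1.572.
E₂ ≈ 78.90 N/C.

E ≈ 78.9 N/C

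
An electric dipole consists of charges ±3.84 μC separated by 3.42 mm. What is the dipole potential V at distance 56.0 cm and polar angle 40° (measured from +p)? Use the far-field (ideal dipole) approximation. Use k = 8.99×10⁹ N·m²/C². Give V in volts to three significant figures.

Dipole moment p = qd = (3.84×10⁻⁶ C)(0.00342 m) = 1.313×10⁻⁸ C·m.
The dipole potential is V = kp cosθ / r².
V = (8.99×10⁹)(1.313×10⁻⁸)·cos40° / (0.560)² = 288.3 V.

V ≈ 288 V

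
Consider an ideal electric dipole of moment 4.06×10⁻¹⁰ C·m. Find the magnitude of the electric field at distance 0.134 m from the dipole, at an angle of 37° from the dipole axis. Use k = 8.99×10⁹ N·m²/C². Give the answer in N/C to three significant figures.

E ≈ 2590 N/C

At angle θ the dipole field magnitude is E = (kp/r³)·√(1 + 3cos²θ).
kp/r³ = (8.99×10⁹)(4.06×10⁻¹⁰) / (0.134)³ = 1517 N/C.
√(1 + 3cos²37°) = √(1 + 3·0.6378) = √2.9135 ≈ 1.7069.
E ≈ 1517 × 1.707 = 2589 N/C.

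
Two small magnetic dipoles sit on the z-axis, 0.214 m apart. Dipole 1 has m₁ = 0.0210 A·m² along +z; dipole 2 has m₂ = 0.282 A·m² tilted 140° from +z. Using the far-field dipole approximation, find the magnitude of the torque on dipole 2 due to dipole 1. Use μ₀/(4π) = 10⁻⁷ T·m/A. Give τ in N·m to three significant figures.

τ ≈ 7.77×10⁻⁸ N·m

Dipole B is on the axis of dipole A, so B₁ there is axial: B₁ = (μ₀/4π)·2m₁/r³ along +z.
B₁ = 2(10⁻⁷)(0.0210)/(0.214)³ = 4.286×10⁻⁷ T.
τ = m₂ B₁ sinθ.
τ = (0.282)(4.286×10⁻⁷)·sin140° = 7.768×10⁻⁸ N·m.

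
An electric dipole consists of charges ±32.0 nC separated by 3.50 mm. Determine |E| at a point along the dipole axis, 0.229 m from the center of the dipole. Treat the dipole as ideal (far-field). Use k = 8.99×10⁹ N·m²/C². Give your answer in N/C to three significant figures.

Dipole moment p = qd = (3.20×10⁻⁸ C)(0.00350 m) = 1.12×10⁻¹⁰ C·m.
On the dipole axis E = 2kp/r³.
E = 2·(8.99×10⁹)(1.12×10⁻¹⁰) / (0.229)³ = 167.7 N/C.

E ≈ 168 N/C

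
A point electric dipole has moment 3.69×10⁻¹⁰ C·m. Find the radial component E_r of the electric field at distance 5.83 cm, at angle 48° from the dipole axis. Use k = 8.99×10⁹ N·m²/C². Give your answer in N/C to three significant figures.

For a dipole, E_r = (2kp cosθ)/r³.
kp/r³ = (8.99×10⁹)(3.69×10⁻¹⁰)/(0.0583)³ = 1.674×10⁴ N/C.
E_r = 2·1.674×10⁴·cos48° = 2.240×10⁴ N/C.

E_r ≈ 2.24×10⁴ N/C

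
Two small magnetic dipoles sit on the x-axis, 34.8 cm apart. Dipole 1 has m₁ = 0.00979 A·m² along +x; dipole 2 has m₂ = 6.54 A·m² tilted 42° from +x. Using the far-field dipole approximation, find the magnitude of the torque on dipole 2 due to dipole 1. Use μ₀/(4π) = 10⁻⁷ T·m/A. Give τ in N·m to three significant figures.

Dipole B is on the axis of dipole A, so B₁ there is axial: B₁ = (μ₀/4π)·2m₁/r³ along +x.
B₁ = 2(10⁻⁷)(0.00979)/(0.348)³ = 4.646×10⁻⁸ T.
τ = m₂ B₁ sinθ.
τ = (6.54)(4.646×10⁻⁸)·sin42° = 2.033×10⁻⁷ N·m.

τ ≈ 2.03×10⁻⁷ N·m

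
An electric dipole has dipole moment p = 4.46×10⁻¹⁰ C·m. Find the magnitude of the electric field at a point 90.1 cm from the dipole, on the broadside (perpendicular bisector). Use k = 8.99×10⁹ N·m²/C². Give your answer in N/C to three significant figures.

E ≈ 5.48 N/C

On the perpendicular bisector E = kp/r³ (half the axial value at the same distance).
E = (8.99×10⁹)(4.46×10⁻¹⁰) / (0.901)³ = 5.482 N/C.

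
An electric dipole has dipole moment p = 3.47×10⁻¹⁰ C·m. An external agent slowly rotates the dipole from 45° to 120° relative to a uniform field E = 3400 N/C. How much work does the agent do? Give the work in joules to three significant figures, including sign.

W_ext = ΔU = U(θ₂) − U(θ₁) = −pE cosθ₂ − (−pE cosθ₁) = pE(cosθ₁ − cosθ₂).
W = (3.47×10⁻¹⁰)(3400)·(cos45° − cos120°) = (1.180×10⁻⁶)·(+1.2071) = 1.424×10⁻⁶ J.

W ≈ 1.42×10⁻⁶ J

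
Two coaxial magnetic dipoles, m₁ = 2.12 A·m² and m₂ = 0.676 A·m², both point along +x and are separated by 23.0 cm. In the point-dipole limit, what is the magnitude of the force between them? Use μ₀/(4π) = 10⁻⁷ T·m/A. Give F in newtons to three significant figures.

On-axis B of dipole 1: B = (μ₀/4π)·2m₁/r³. Force on dipole 2: F = m₂·dB/dr.
dB/dr = −(μ₀/4π)·6m₁/r⁴, so |F| = (μ₀/4π)·6m₁m₂/r⁴.
F = 6(10⁻⁷)(2.12)(0.676)/(0.230)⁴ = 3.073×10⁻⁴ N.

F ≈ 3.07×10⁻⁴ N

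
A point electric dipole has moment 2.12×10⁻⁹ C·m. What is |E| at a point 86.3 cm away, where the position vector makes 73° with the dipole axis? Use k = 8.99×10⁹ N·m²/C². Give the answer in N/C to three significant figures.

E ≈ 33.2 N/C

At angle θ the dipole field magnitude is E = (kp/r³)·√(1 + 3cos²θ).
kp/r³ = (8.99×10⁹)(2.12×10⁻⁹) / (0.863)³ = 29.65 N/C.
√(1 + 3cos²73°) = √(1 + 3·0.0855) = √1.2564 ≈ 1.1209.
E ≈ 29.65 × 1.121 = 33.24 N/C.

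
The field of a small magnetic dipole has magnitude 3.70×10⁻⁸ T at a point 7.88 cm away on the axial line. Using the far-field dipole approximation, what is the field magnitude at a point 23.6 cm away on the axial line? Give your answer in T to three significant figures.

B ≈ 1.38×10⁻⁹ T

Dipole fields scale as 1/r³ in the far field; the geometry is the same at both points.
B₂ = B₁ · (r₁/r₂)³ = 3.70×10⁻⁸ · (7.88/23.6)³.
(r₁/r₂)³ = (0.3339)³ = 0.03723.
B₂ ≈ 1.377×10⁻⁹ T.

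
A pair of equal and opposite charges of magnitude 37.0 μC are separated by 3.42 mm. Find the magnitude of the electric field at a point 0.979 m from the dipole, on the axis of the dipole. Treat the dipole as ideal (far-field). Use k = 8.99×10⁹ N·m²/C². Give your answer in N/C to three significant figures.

E ≈ 2420 N/C

Dipole moment p = qd = (3.70×10⁻⁵ C)(0.00342 m) = 1.265×10⁻⁷ C·m.
On the dipole axis E = 2kp/r³.
E = 2·(8.99×10⁹)(1.265×10⁻⁷) / (0.979)³ = 2424 N/C.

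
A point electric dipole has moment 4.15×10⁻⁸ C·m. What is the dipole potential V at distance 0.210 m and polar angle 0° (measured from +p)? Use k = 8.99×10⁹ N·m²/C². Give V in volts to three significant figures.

V ≈ 8460 V

The dipole potential is V = kp cosθ / r².
V = (8.99×10⁹)(4.15×10⁻⁸)·cos0° / (0.210)² = 8460 V.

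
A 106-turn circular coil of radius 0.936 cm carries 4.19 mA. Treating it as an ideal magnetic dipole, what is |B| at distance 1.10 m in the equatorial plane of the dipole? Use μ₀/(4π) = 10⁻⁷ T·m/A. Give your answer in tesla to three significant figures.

B ≈ 9.18×10⁻¹² T

m = NIA = NIπa² = 106·(0.00419)·π·(0.00936)² = 1.222×10⁻⁴ A·m².
In the equatorial plane B = (μ₀/4π)·m/r³ (half the axial value).
B = (10⁻⁷)·(1.222×10⁻⁴) / (1.10)³ = 9.181×10⁻¹² T.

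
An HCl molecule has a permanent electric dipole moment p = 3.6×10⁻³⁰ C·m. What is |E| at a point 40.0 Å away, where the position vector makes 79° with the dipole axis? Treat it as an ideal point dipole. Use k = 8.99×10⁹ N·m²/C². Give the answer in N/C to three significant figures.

E ≈ 5.33×10⁵ N/C

At angle θ the dipole field magnitude is E = (kp/r³)·√(1 + 3cos²θ).
kp/r³ = (8.99×10⁹)(3.60×10⁻³⁰) / (4.00×10⁻⁹)³ = 5.057×10⁵ N/C.
√(1 + 3cos²79°) = √(1 + 3·0.0364) = √1.1092 ≈ 1.0532.
E ≈ 5.057×10⁵ × 1.053 = 5.326×10⁵ N/C.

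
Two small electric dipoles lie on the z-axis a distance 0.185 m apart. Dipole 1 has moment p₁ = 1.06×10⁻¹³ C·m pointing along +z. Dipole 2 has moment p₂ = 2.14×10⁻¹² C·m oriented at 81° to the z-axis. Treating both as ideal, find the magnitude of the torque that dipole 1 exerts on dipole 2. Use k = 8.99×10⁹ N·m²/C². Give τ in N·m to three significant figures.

τ ≈ 6.36×10⁻¹³ N·m

The second dipole sits on the axis of the first, so the field there is axial: E₁ = 2kp₁/r³ along +z.
E₁ = 2(8.99×10⁹)(1.06×10⁻¹³)/(0.185)³ = 0.3010 N/C.
Torque on the second dipole: τ = p₂ E₁ sinθ.
τ = (2.14×10⁻¹²)(0.3010)·sin81° = 6.362×10⁻¹³ N·m.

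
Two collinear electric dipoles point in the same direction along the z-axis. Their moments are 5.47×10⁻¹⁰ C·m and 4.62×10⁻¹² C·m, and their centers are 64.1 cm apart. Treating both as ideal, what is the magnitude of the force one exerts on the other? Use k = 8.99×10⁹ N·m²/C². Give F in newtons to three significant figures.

On-axis field of dipole 1 at distance r: E = 2kp₁/r³. Force on dipole 2 is F = p₂·dE/dr (gradient along axis).
dE/dr = −6kp₁/r⁴, so |F| = 6kp₁p₂/r⁴ (attractive for aligned moments).
F = 6(8.99×10⁹)(5.47×10⁻¹⁰)(4.62×10⁻¹²)/(0.641)⁴ = 8.074×10⁻¹⁰ N.

F ≈ 8.07×10⁻¹⁰ N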